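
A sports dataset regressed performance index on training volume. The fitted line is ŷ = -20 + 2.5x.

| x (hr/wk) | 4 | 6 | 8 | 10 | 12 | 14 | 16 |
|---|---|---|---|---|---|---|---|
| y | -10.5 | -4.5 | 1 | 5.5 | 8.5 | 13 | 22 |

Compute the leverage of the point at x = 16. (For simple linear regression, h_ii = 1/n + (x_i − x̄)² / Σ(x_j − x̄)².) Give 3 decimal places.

h = 0.464

x̄ = (4 + 6 + 8 + 10 + 12 + 14 + 16)/7 = 10
Σ(x − x̄)² = 36 + 16 + 4 + 0 + 4 + 16 + 36 = 112
h = 1/7 + (6)²/112 = 0.142857 + 0.321429 = 0.464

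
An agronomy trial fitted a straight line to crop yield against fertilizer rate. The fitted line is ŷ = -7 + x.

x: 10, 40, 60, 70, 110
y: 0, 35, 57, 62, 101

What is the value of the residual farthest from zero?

x=10: ŷ = -7 + 10 = 3; e = 0 − 3 = -3
x=40: ŷ = -7 + 40 = 33; e = 35 − 33 = 2
x=60: ŷ = -7 + 60 = 53; e = 57 − 53 = 4
x=70: ŷ = -7 + 70 = 63; e = 62 − 63 = -1
x=110: ŷ = -7 + 110 = 103; e = 101 − 103 = -2
Largest |e| is 4 at x = 60, residual 4.

e = 4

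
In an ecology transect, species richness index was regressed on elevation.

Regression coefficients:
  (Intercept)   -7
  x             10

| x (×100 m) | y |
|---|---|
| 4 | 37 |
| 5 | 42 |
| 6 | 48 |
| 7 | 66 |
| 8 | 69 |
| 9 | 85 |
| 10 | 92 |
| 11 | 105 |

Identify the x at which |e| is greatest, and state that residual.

x=4: ŷ = -7 + 10·4 = 33; e = 37 − 33 = 4
x=5: ŷ = -7 + 10·5 = 43; e = 42 − 43 = -1
x=6: ŷ = -7 + 10·6 = 53; e = 48 − 53 = -5
x=7: ŷ = -7 + 10·7 = 63; e = 66 − 63 = 3
x=8: ŷ = -7 + 10·8 = 73; e = 69 − 73 = -4
x=9: ŷ = -7 + 10·9 = 83; e = 85 − 83 = 2
x=10: ŷ = -7 + 10·10 = 93; e = 92 − 93 = -1
x=11: ŷ = -7 + 10·11 = 103; e = 105 − 103 = 2
Largest |e| is 5 at x = 6, residual -5.

x = 6, e = -5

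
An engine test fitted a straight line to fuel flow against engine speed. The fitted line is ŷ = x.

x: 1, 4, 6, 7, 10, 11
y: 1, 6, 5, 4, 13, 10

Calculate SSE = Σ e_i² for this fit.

x=1: ŷ = 1 = 1; e = 1 − 1 = 0
x=4: ŷ = 4 = 4; e = 6 − 4 = 2
x=6: ŷ = 6 = 6; e = 5 − 6 = -1
x=7: ŷ = 7 = 7; e = 4 − 7 = -3
x=10: ŷ = 10 = 10; e = 13 − 10 = 3
x=11: ŷ = 11 = 11; e = 10 − 11 = -1
SSE = 0 + 4 + 1 + 9 + 9 + 1 = 24

SSE = 24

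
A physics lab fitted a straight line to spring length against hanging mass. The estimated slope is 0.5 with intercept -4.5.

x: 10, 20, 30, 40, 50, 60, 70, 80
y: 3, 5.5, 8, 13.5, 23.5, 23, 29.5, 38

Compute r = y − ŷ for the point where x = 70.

ŷ = -4.5 + 0.5·70 = 30.5
r = 29.5 − 30.5 = -1

r = -1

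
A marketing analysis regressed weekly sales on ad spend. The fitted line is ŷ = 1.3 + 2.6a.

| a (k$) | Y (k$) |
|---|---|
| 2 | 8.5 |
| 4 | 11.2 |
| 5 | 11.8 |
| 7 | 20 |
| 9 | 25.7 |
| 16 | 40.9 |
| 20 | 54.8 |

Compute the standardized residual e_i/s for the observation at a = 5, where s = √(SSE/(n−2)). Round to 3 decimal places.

-1.318

a=2: ŷ = 1.3 + 2.6·2 = 6.5; e = 8.5 − 6.5 = 2
a=4: ŷ = 1.3 + 2.6·4 = 11.7; e = 11.2 − 11.7 = -0.5
a=5: ŷ = 1.3 + 2.6·5 = 14.3; e = 11.8 − 14.3 = -2.5
a=7: ŷ = 1.3 + 2.6·7 = 19.5; e = 20 − 19.5 = 0.5
a=9: ŷ = 1.3 + 2.6·9 = 24.7; e = 25.7 − 24.7 = 1
a=16: ŷ = 1.3 + 2.6·16 = 42.9; e = 40.9 − 42.9 = -2
a=20: ŷ = 1.3 + 2.6·20 = 53.3; e = 54.8 − 53.3 = 1.5
SSE = 4 + 0.25 + 6.25 + 0.25 + 1 + 4 + 2.25 = 18
s = √(18/5) = 1.89737
e/s = -2.5 / 1.89737 = -1.318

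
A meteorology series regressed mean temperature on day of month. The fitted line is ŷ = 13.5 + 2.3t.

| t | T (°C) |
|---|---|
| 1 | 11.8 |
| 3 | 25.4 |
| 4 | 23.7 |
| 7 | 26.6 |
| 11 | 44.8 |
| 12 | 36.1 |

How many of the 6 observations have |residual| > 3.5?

t=1: ŷ = 13.5 + 2.3·1 = 15.8; e = 11.8 − 15.8 = -4
t=3: ŷ = 13.5 + 2.3·3 = 20.4; e = 25.4 − 20.4 = 5
t=4: ŷ = 13.5 + 2.3·4 = 22.7; e = 23.7 − 22.7 = 1
t=7: ŷ = 13.5 + 2.3·7 = 29.6; e = 26.6 − 29.6 = -3
t=11: ŷ = 13.5 + 2.3·11 = 38.8; e = 44.8 − 38.8 = 6
t=12: ŷ = 13.5 + 2.3·12 = 41.1; e = 36.1 − 41.1 = -5
|e| > 3.5: t=1 (|e|=4), t=3 (|e|=5), t=11 (|e|=6), t=12 (|e|=5) → 4

4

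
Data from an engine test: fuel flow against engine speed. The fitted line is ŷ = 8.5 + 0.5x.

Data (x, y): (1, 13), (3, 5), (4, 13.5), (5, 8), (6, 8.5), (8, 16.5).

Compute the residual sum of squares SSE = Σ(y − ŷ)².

SSE = 84

x=1: ŷ = 8.5 + 0.5·1 = 9; e = 13 − 9 = 4
x=3: ŷ = 8.5 + 0.5·3 = 10; e = 5 − 10 = -5
x=4: ŷ = 8.5 + 0.5·4 = 10.5; e = 13.5 − 10.5 = 3
x=5: ŷ = 8.5 + 0.5·5 = 11; e = 8 − 11 = -3
x=6: ŷ = 8.5 + 0.5·6 = 11.5; e = 8.5 − 11.5 = -3
x=8: ŷ = 8.5 + 0.5·8 = 12.5; e = 16.5 − 12.5 = 4
SSE = 16 + 25 + 9 + 9 + 9 + 16 = 84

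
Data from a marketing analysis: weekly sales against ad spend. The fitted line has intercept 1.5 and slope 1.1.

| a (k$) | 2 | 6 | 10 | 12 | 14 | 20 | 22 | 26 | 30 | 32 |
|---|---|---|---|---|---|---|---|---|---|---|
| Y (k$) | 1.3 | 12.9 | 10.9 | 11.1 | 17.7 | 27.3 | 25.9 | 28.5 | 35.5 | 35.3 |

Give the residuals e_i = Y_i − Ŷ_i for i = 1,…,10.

a=2: Ŷ = 1.5 + 1.1·2 = 3.7; e = 1.3 − 3.7 = -2.4
a=6: Ŷ = 1.5 + 1.1·6 = 8.1; e = 12.9 − 8.1 = 4.8
a=10: Ŷ = 1.5 + 1.1·10 = 12.5; e = 10.9 − 12.5 = -1.6
a=12: Ŷ = 1.5 + 1.1·12 = 14.7; e = 11.1 − 14.7 = -3.6
a=14: Ŷ = 1.5 + 1.1·14 = 16.9; e = 17.7 − 16.9 = 0.8
a=20: Ŷ = 1.5 + 1.1·20 = 23.5; e = 27.3 − 23.5 = 3.8
a=22: Ŷ = 1.5 + 1.1·22 = 25.7; e = 25.9 − 25.7 = 0.2
a=26: Ŷ = 1.5 + 1.1·26 = 30.1; e = 28.5 − 30.1 = -1.6
a=30: Ŷ = 1.5 + 1.1·30 = 34.5; e = 35.5 − 34.5 = 1
a=32: Ŷ = 1.5 + 1.1·32 = 36.7; e = 35.3 − 36.7 = -1.4

-2.4, 4.8, -1.6, -3.6, 0.8, 3.8, 0.2, -1.6, 1, -1.4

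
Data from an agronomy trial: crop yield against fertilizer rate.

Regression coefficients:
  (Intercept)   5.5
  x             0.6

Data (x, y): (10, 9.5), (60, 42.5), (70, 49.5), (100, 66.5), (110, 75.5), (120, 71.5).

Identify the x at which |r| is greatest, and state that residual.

x=10: ŷ = 5.5 + 0.6·10 = 11.5; r = 9.5 − 11.5 = -2
x=60: ŷ = 5.5 + 0.6·60 = 41.5; r = 42.5 − 41.5 = 1
x=70: ŷ = 5.5 + 0.6·70 = 47.5; r = 49.5 − 47.5 = 2
x=100: ŷ = 5.5 + 0.6·100 = 65.5; r = 66.5 − 65.5 = 1
x=110: ŷ = 5.5 + 0.6·110 = 71.5; r = 75.5 − 71.5 = 4
x=120: ŷ = 5.5 + 0.6·120 = 77.5; r = 71.5 − 77.5 = -6
Largest |r| is 6 at x = 120, residual -6.

x = 120, r = -6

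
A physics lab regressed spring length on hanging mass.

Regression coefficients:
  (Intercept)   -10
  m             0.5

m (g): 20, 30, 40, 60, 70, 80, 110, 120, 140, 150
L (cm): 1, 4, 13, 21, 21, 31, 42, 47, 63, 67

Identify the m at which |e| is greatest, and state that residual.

m=20: L̂ = -10 + 0.5·20 = 0; e = 1 − 0 = 1
m=30: L̂ = -10 + 0.5·30 = 5; e = 4 − 5 = -1
m=40: L̂ = -10 + 0.5·40 = 10; e = 13 − 10 = 3
m=60: L̂ = -10 + 0.5·60 = 20; e = 21 − 20 = 1
m=70: L̂ = -10 + 0.5·70 = 25; e = 21 − 25 = -4
m=80: L̂ = -10 + 0.5·80 = 30; e = 31 − 30 = 1
m=110: L̂ = -10 + 0.5·110 = 45; e = 42 − 45 = -3
m=120: L̂ = -10 + 0.5·120 = 50; e = 47 − 50 = -3
m=140: L̂ = -10 + 0.5·140 = 60; e = 63 − 60 = 3
m=150: L̂ = -10 + 0.5·150 = 65; e = 67 − 65 = 2
Largest |e| is 4 at m = 70, residual -4.

m = 70, e = -4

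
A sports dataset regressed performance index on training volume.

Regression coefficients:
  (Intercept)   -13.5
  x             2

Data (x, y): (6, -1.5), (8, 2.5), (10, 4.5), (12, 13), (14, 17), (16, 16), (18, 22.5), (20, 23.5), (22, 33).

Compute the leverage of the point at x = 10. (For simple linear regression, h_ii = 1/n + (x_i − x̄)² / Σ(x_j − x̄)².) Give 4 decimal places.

x̄ = (6 + 8 + 10 + 12 + 14 + 16 + 18 + 20 + 22)/9 = 14
Σ(x − x̄)² = 64 + 36 + 16 + 4 + 0 + 4 + 16 + 36 + 64 = 240
h = 1/9 + (-4)²/240 = 0.111111 + 0.0666667 = 0.1778

h = 0.1778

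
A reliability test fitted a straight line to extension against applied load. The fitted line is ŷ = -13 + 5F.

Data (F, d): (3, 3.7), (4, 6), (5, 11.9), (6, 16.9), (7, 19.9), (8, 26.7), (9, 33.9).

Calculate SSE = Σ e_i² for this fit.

SSE = 12.02

F=3: ŷ = -13 + 5·3 = 2; e = 3.7 − 2 = 1.7
F=4: ŷ = -13 + 5·4 = 7; e = 6 − 7 = -1
F=5: ŷ = -13 + 5·5 = 12; e = 11.9 − 12 = -0.1
F=6: ŷ = -13 + 5·6 = 17; e = 16.9 − 17 = -0.1
F=7: ŷ = -13 + 5·7 = 22; e = 19.9 − 22 = -2.1
F=8: ŷ = -13 + 5·8 = 27; e = 26.7 − 27 = -0.3
F=9: ŷ = -13 + 5·9 = 32; e = 33.9 − 32 = 1.9
SSE = 2.89 + 1 + 0.01 + 0.01 + 4.41 + 0.09 + 3.61 = 12.02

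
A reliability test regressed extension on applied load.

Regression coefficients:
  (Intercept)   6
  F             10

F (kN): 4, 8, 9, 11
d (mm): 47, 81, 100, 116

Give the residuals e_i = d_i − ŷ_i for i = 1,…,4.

1, -5, 4, 0

F=4: ŷ = 6 + 10·4 = 46; e = 47 − 46 = 1
F=8: ŷ = 6 + 10·8 = 86; e = 81 − 86 = -5
F=9: ŷ = 6 + 10·9 = 96; e = 100 − 96 = 4
F=11: ŷ = 6 + 10·11 = 116; e = 116 − 116 = 0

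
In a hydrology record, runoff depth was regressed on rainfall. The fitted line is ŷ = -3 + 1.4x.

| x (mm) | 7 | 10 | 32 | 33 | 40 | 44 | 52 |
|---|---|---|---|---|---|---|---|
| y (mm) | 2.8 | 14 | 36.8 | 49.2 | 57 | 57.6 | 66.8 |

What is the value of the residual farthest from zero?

x=7: ŷ = -3 + 1.4·7 = 6.8; r = 2.8 − 6.8 = -4
x=10: ŷ = -3 + 1.4·10 = 11; r = 14 − 11 = 3
x=32: ŷ = -3 + 1.4·32 = 41.8; r = 36.8 − 41.8 = -5
x=33: ŷ = -3 + 1.4·33 = 43.2; r = 49.2 − 43.2 = 6
x=40: ŷ = -3 + 1.4·40 = 53; r = 57 − 53 = 4
x=44: ŷ = -3 + 1.4·44 = 58.6; r = 57.6 − 58.6 = -1
x=52: ŷ = -3 + 1.4·52 = 69.8; r = 66.8 − 69.8 = -3
Largest |r| is 6 at x = 33, residual 6.

r = 6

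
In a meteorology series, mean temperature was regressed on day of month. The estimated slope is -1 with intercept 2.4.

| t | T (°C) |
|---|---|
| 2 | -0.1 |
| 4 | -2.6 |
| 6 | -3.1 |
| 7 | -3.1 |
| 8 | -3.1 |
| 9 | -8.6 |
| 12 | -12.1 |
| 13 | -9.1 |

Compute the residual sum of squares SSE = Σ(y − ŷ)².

SSE = 22.5

t=2: T̂ = 2.4 − 2 = 0.4; e = -0.1 − 0.4 = -0.5
t=4: T̂ = 2.4 − 4 = -1.6; e = -2.6 − (-1.6) = -1
t=6: T̂ = 2.4 − 6 = -3.6; e = -3.1 − (-3.6) = 0.5
t=7: T̂ = 2.4 − 7 = -4.6; e = -3.1 − (-4.6) = 1.5
t=8: T̂ = 2.4 − 8 = -5.6; e = -3.1 − (-5.6) = 2.5
t=9: T̂ = 2.4 − 9 = -6.6; e = -8.6 − (-6.6) = -2
t=12: T̂ = 2.4 − 12 = -9.6; e = -12.1 − (-9.6) = -2.5
t=13: T̂ = 2.4 − 13 = -10.6; e = -9.1 − (-10.6) = 1.5
SSE = 0.25 + 1 + 0.25 + 2.25 + 6.25 + 4 + 6.25 + 2.25 = 22.5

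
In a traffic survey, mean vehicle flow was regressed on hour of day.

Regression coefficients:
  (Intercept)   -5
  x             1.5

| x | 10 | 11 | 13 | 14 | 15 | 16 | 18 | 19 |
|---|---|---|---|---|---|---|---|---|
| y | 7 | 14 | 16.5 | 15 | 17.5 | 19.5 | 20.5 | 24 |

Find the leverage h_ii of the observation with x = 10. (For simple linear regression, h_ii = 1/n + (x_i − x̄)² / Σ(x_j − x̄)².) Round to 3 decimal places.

h = 0.414

x̄ = (10 + 11 + 13 + 14 + 15 + 16 + 18 + 19)/8 = 14.5
Σ(x − x̄)² = 20.25 + 12.25 + 2.25 + 0.25 + 0.25 + 2.25 + 12.25 + 20.25 = 70
h = 1/8 + (-4.5)²/70 = 0.125 + 0.289286 = 0.414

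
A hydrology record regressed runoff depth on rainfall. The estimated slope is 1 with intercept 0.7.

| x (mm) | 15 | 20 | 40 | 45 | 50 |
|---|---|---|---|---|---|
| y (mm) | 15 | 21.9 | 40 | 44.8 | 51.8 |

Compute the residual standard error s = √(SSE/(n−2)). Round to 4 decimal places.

s = 1.2166

x=15: ŷ = 0.7 + 15 = 15.7; e = 15 − 15.7 = -0.7
x=20: ŷ = 0.7 + 20 = 20.7; e = 21.9 − 20.7 = 1.2
x=40: ŷ = 0.7 + 40 = 40.7; e = 40 − 40.7 = -0.7
x=45: ŷ = 0.7 + 45 = 45.7; e = 44.8 − 45.7 = -0.9
x=50: ŷ = 0.7 + 50 = 50.7; e = 51.8 − 50.7 = 1.1
SSE = 0.49 + 1.44 + 0.49 + 0.81 + 1.21 = 4.44
s = √(4.44/3) = √1.48 ≈ 1.2166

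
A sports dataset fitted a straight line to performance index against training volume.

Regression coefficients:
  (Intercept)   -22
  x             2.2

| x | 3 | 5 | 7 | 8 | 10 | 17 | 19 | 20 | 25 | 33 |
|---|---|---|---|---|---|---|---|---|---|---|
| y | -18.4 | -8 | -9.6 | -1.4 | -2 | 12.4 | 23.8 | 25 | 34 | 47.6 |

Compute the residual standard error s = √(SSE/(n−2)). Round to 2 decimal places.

x=3: ŷ = -22 + 2.2·3 = -15.4; e = -18.4 − (-15.4) = -3
x=5: ŷ = -22 + 2.2·5 = -11; e = -8 − (-11) = 3
x=7: ŷ = -22 + 2.2·7 = -6.6; e = -9.6 − (-6.6) = -3
x=8: ŷ = -22 + 2.2·8 = -4.4; e = -1.4 − (-4.4) = 3
x=10: ŷ = -22 + 2.2·10 = 0; e = -2 − 0 = -2
x=17: ŷ = -22 + 2.2·17 = 15.4; e = 12.4 − 15.4 = -3
x=19: ŷ = -22 + 2.2·19 = 19.8; e = 23.8 − 19.8 = 4
x=20: ŷ = -22 + 2.2·20 = 22; e = 25 − 22 = 3
x=25: ŷ = -22 + 2.2·25 = 33; e = 34 − 33 = 1
x=33: ŷ = -22 + 2.2·33 = 50.6; e = 47.6 − 50.6 = -3
SSE = 9 + 9 + 9 + 9 + 4 + 9 + 16 + 9 + 1 + 9 = 84
s = √(84/8) = √10.5 ≈ 3.24

s = 3.24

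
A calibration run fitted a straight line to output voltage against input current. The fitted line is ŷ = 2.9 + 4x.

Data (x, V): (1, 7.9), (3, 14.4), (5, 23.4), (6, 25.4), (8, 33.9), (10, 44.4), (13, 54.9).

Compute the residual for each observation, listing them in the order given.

x=1: ŷ = 2.9 + 4·1 = 6.9; e = 7.9 − 6.9 = 1
x=3: ŷ = 2.9 + 4·3 = 14.9; e = 14.4 − 14.9 = -0.5
x=5: ŷ = 2.9 + 4·5 = 22.9; e = 23.4 − 22.9 = 0.5
x=6: ŷ = 2.9 + 4·6 = 26.9; e = 25.4 − 26.9 = -1.5
x=8: ŷ = 2.9 + 4·8 = 34.9; e = 33.9 − 34.9 = -1
x=10: ŷ = 2.9 + 4·10 = 42.9; e = 44.4 − 42.9 = 1.5
x=13: ŷ = 2.9 + 4·13 = 54.9; e = 54.9 − 54.9 = 0

1, -0.5, 0.5, -1.5, -1, 1.5, 0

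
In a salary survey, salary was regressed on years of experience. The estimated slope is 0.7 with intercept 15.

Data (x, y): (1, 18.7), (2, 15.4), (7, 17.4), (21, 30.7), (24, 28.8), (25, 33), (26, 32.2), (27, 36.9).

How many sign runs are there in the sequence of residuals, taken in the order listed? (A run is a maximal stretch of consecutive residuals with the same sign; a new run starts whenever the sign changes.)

7 runs

x=1: ŷ = 15 + 0.7·1 = 15.7; r = 18.7 − 15.7 = 3
x=2: ŷ = 15 + 0.7·2 = 16.4; r = 15.4 − 16.4 = -1
x=7: ŷ = 15 + 0.7·7 = 19.9; r = 17.4 − 19.9 = -2.5
x=21: ŷ = 15 + 0.7·21 = 29.7; r = 30.7 − 29.7 = 1
x=24: ŷ = 15 + 0.7·24 = 31.8; r = 28.8 − 31.8 = -3
x=25: ŷ = 15 + 0.7·25 = 32.5; r = 33 − 32.5 = 0.5
x=26: ŷ = 15 + 0.7·26 = 33.2; r = 32.2 − 33.2 = -1
x=27: ŷ = 15 + 0.7·27 = 33.9; r = 36.9 − 33.9 = 3
Signs: + − − + − + − +
Runs: +×1, −×2, +×1, −×1, +×1, −×1, +×1 → 7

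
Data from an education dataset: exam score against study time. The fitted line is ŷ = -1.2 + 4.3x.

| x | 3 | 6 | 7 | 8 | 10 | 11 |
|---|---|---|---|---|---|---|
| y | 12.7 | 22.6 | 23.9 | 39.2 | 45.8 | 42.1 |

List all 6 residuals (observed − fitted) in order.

x=3: ŷ = -1.2 + 4.3·3 = 11.7; r = 12.7 − 11.7 = 1
x=6: ŷ = -1.2 + 4.3·6 = 24.6; r = 22.6 − 24.6 = -2
x=7: ŷ = -1.2 + 4.3·7 = 28.9; r = 23.9 − 28.9 = -5
x=8: ŷ = -1.2 + 4.3·8 = 33.2; r = 39.2 − 33.2 = 6
x=10: ŷ = -1.2 + 4.3·10 = 41.8; r = 45.8 − 41.8 = 4
x=11: ŷ = -1.2 + 4.3·11 = 46.1; r = 42.1 − 46.1 = -4

1, -2, -5, 6, 4, -4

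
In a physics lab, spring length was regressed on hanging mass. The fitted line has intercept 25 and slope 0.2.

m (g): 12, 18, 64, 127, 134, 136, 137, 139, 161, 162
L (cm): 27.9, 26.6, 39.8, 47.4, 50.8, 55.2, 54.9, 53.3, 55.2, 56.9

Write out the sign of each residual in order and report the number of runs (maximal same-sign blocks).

6 runs

m=12: ŷ = 25 + 0.2·12 = 27.4; e = 27.9 − 27.4 = 0.5
m=18: ŷ = 25 + 0.2·18 = 28.6; e = 26.6 − 28.6 = -2
m=64: ŷ = 25 + 0.2·64 = 37.8; e = 39.8 − 37.8 = 2
m=127: ŷ = 25 + 0.2·127 = 50.4; e = 47.4 − 50.4 = -3
m=134: ŷ = 25 + 0.2·134 = 51.8; e = 50.8 − 51.8 = -1
m=136: ŷ = 25 + 0.2·136 = 52.2; e = 55.2 − 52.2 = 3
m=137: ŷ = 25 + 0.2·137 = 52.4; e = 54.9 − 52.4 = 2.5
m=139: ŷ = 25 + 0.2·139 = 52.8; e = 53.3 − 52.8 = 0.5
m=161: ŷ = 25 + 0.2·161 = 57.2; e = 55.2 − 57.2 = -2
m=162: ŷ = 25 + 0.2·162 = 57.4; e = 56.9 − 57.4 = -0.5
Signs: + − + − − + + + − −
Runs: +×1, −×1, +×1, −×2, +×3, −×2 → 6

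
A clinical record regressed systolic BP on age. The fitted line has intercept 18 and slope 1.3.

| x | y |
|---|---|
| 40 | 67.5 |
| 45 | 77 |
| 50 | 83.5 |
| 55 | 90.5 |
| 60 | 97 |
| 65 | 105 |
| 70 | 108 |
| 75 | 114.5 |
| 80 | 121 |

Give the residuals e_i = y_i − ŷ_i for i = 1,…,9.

-2.5, 0.5, 0.5, 1, 1, 2.5, -1, -1, -1

x=40: ŷ = 18 + 1.3·40 = 70; e = 67.5 − 70 = -2.5
x=45: ŷ = 18 + 1.3·45 = 76.5; e = 77 − 76.5 = 0.5
x=50: ŷ = 18 + 1.3·50 = 83; e = 83.5 − 83 = 0.5
x=55: ŷ = 18 + 1.3·55 = 89.5; e = 90.5 − 89.5 = 1
x=60: ŷ = 18 + 1.3·60 = 96; e = 97 − 96 = 1
x=65: ŷ = 18 + 1.3·65 = 102.5; e = 105 − 102.5 = 2.5
x=70: ŷ = 18 + 1.3·70 = 109; e = 108 − 109 = -1
x=75: ŷ = 18 + 1.3·75 = 115.5; e = 114.5 − 115.5 = -1
x=80: ŷ = 18 + 1.3·80 = 122; e = 121 − 122 = -1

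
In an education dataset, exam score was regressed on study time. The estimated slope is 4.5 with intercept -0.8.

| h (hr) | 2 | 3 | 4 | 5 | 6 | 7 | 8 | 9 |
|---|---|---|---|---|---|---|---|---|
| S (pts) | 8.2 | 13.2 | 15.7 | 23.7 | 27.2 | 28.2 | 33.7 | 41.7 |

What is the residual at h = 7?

Ŝ = -0.8 + 4.5·7 = 30.7
e = 28.2 − 30.7 = -2.5

e = -2.5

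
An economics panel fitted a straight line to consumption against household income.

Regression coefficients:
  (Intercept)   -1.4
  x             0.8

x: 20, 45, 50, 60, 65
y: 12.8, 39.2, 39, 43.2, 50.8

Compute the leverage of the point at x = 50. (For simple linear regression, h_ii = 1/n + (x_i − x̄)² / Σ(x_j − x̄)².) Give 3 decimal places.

x̄ = (20 + 45 + 50 + 60 + 65)/5 = 48
Σ(x − x̄)² = 784 + 9 + 4 + 144 + 289 = 1230
h = 1/5 + (2)²/1230 = 0.2 + 0.00325203 = 0.203

h = 0.203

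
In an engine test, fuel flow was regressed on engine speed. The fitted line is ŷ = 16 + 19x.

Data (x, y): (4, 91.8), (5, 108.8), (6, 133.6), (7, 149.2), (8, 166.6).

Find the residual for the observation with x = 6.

ŷ = 16 + 19·6 = 130
r = 133.6 − 130 = 3.6

r = 3.6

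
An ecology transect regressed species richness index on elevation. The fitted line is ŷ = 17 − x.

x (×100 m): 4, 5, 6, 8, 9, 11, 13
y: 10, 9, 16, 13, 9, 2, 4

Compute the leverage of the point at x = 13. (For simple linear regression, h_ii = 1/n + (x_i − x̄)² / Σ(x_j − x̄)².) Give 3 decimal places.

x̄ = (4 + 5 + 6 + 8 + 9 + 11 + 13)/7 = 8
Σ(x − x̄)² = 16 + 9 + 4 + 0 + 1 + 9 + 25 = 64
h = 1/7 + (5)²/64 = 0.142857 + 0.390625 = 0.533

h = 0.533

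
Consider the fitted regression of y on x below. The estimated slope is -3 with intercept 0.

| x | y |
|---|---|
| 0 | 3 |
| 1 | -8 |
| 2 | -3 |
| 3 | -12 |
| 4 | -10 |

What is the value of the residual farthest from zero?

x=0: ŷ = −3·0 = 0; e = 3 − 0 = 3
x=1: ŷ = −3·1 = -3; e = -8 − (-3) = -5
x=2: ŷ = −3·2 = -6; e = -3 − (-6) = 3
x=3: ŷ = −3·3 = -9; e = -12 − (-9) = -3
x=4: ŷ = −3·4 = -12; e = -10 − (-12) = 2
Largest |e| is 5 at x = 1, residual -5.

e = -5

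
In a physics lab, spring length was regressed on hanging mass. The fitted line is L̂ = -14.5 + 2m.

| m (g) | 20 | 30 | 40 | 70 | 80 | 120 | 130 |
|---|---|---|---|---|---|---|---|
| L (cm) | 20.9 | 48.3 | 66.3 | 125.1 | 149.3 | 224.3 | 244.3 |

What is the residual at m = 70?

L̂ = -14.5 + 2·70 = 125.5
r = 125.1 − 125.5 = -0.4

r = -0.4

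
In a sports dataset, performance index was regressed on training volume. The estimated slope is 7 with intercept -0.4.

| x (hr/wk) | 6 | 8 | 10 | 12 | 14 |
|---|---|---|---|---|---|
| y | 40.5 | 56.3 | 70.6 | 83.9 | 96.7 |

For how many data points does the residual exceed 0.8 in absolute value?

3

x=6: ŷ = -0.4 + 7·6 = 41.6; r = 40.5 − 41.6 = -1.1
x=8: ŷ = -0.4 + 7·8 = 55.6; r = 56.3 − 55.6 = 0.7
x=10: ŷ = -0.4 + 7·10 = 69.6; r = 70.6 − 69.6 = 1
x=12: ŷ = -0.4 + 7·12 = 83.6; r = 83.9 − 83.6 = 0.3
x=14: ŷ = -0.4 + 7·14 = 97.6; r = 96.7 − 97.6 = -0.9
|r| > 0.8: x=6 (|r|=1.1), x=10 (|r|=1), x=14 (|r|=0.9) → 3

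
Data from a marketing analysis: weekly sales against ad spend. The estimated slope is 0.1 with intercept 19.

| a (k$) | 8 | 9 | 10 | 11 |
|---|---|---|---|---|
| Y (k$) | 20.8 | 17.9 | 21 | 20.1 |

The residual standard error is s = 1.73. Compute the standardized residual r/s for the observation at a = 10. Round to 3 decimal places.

0.578

ŷ = 19 + 0.1·10 = 20
r = 21 − 20 = 1
r/s = 1 / 1.73 = 0.578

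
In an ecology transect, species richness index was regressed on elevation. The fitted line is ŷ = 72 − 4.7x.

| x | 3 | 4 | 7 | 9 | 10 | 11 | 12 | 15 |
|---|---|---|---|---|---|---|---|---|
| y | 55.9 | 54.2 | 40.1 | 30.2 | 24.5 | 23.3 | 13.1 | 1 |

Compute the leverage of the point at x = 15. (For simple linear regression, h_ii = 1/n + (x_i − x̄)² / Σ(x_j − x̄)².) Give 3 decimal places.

h = 0.452

x̄ = (3 + 4 + 7 + 9 + 10 + 11 + 12 + 15)/8 = 8.875
Σ(x − x̄)² = 34.5156 + 23.7656 + 3.51562 + 0.015625 + 1.26562 + 4.51562 + 9.76562 + 37.5156 = 114.875
h = 1/8 + (6.125)²/114.875 = 0.125 + 0.326578 = 0.452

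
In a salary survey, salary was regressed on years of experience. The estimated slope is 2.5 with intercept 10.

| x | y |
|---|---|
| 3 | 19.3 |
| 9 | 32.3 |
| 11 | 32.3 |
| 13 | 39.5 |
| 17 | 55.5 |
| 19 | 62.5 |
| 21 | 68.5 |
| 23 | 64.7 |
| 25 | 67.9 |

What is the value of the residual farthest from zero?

e = 6

x=3: ŷ = 10 + 2.5·3 = 17.5; e = 19.3 − 17.5 = 1.8
x=9: ŷ = 10 + 2.5·9 = 32.5; e = 32.3 − 32.5 = -0.2
x=11: ŷ = 10 + 2.5·11 = 37.5; e = 32.3 − 37.5 = -5.2
x=13: ŷ = 10 + 2.5·13 = 42.5; e = 39.5 − 42.5 = -3
x=17: ŷ = 10 + 2.5·17 = 52.5; e = 55.5 − 52.5 = 3
x=19: ŷ = 10 + 2.5·19 = 57.5; e = 62.5 − 57.5 = 5
x=21: ŷ = 10 + 2.5·21 = 62.5; e = 68.5 − 62.5 = 6
x=23: ŷ = 10 + 2.5·23 = 67.5; e = 64.7 − 67.5 = -2.8
x=25: ŷ = 10 + 2.5·25 = 72.5; e = 67.9 − 72.5 = -4.6
Largest |e| is 6 at x = 21, residual 6.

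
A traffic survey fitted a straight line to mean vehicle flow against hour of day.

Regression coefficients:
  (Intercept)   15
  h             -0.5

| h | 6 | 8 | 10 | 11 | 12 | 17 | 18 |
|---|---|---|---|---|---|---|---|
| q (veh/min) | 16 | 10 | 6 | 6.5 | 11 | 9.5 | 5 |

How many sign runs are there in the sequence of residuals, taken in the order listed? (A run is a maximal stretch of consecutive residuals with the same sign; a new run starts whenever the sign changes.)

h=6: q̂ = 15 − 0.5·6 = 12; r = 16 − 12 = 4
h=8: q̂ = 15 − 0.5·8 = 11; r = 10 − 11 = -1
h=10: q̂ = 15 − 0.5·10 = 10; r = 6 − 10 = -4
h=11: q̂ = 15 − 0.5·11 = 9.5; r = 6.5 − 9.5 = -3
h=12: q̂ = 15 − 0.5·12 = 9; r = 11 − 9 = 2
h=17: q̂ = 15 − 0.5·17 = 6.5; r = 9.5 − 6.5 = 3
h=18: q̂ = 15 − 0.5·18 = 6; r = 5 − 6 = -1
Signs: + − − − + + −
Runs: +×1, −×3, +×2, −×1 → 4

4 runs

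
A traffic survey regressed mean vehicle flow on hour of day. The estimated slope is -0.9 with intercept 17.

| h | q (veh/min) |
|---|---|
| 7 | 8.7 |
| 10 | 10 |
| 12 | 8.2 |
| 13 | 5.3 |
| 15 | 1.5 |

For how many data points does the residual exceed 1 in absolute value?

4

h=7: ŷ = 17 − 0.9·7 = 10.7; r = 8.7 − 10.7 = -2
h=10: ŷ = 17 − 0.9·10 = 8; r = 10 − 8 = 2
h=12: ŷ = 17 − 0.9·12 = 6.2; r = 8.2 − 6.2 = 2
h=13: ŷ = 17 − 0.9·13 = 5.3; r = 5.3 − 5.3 = 0
h=15: ŷ = 17 − 0.9·15 = 3.5; r = 1.5 − 3.5 = -2
|r| > 1: h=7 (|r|=2), h=10 (|r|=2), h=12 (|r|=2), h=15 (|r|=2) → 4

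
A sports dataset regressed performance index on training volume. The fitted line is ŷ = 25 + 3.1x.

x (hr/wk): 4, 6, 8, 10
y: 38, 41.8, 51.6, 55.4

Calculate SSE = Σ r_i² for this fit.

SSE = 7.2

x=4: ŷ = 25 + 3.1·4 = 37.4; r = 38 − 37.4 = 0.6
x=6: ŷ = 25 + 3.1·6 = 43.6; r = 41.8 − 43.6 = -1.8
x=8: ŷ = 25 + 3.1·8 = 49.8; r = 51.6 − 49.8 = 1.8
x=10: ŷ = 25 + 3.1·10 = 56; r = 55.4 − 56 = -0.6
SSE = 0.36 + 3.24 + 3.24 + 0.36 = 7.2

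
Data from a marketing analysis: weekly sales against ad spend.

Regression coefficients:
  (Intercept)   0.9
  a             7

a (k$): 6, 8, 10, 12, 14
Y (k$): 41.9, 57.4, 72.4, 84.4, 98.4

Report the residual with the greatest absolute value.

r = 1.5

a=6: Ŷ = 0.9 + 7·6 = 42.9; r = 41.9 − 42.9 = -1
a=8: Ŷ = 0.9 + 7·8 = 56.9; r = 57.4 − 56.9 = 0.5
a=10: Ŷ = 0.9 + 7·10 = 70.9; r = 72.4 − 70.9 = 1.5
a=12: Ŷ = 0.9 + 7·12 = 84.9; r = 84.4 − 84.9 = -0.5
a=14: Ŷ = 0.9 + 7·14 = 98.9; r = 98.4 − 98.9 = -0.5
Largest |r| is 1.5 at a = 10, residual 1.5.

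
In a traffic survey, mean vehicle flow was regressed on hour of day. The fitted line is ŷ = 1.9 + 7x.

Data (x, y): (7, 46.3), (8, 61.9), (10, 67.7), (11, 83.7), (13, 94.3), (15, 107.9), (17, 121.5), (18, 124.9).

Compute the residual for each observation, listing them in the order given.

-4.6, 4, -4.2, 4.8, 1.4, 1, 0.6, -3

x=7: ŷ = 1.9 + 7·7 = 50.9; e = 46.3 − 50.9 = -4.6
x=8: ŷ = 1.9 + 7·8 = 57.9; e = 61.9 − 57.9 = 4
x=10: ŷ = 1.9 + 7·10 = 71.9; e = 67.7 − 71.9 = -4.2
x=11: ŷ = 1.9 + 7·11 = 78.9; e = 83.7 − 78.9 = 4.8
x=13: ŷ = 1.9 + 7·13 = 92.9; e = 94.3 − 92.9 = 1.4
x=15: ŷ = 1.9 + 7·15 = 106.9; e = 107.9 − 106.9 = 1
x=17: ŷ = 1.9 + 7·17 = 120.9; e = 121.5 − 120.9 = 0.6
x=18: ŷ = 1.9 + 7·18 = 127.9; e = 124.9 − 127.9 = -3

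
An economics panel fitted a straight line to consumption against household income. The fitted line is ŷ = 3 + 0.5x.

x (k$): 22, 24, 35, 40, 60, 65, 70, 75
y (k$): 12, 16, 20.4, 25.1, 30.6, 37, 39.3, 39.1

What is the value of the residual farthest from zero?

r = -2.4

x=22: ŷ = 3 + 0.5·22 = 14; r = 12 − 14 = -2
x=24: ŷ = 3 + 0.5·24 = 15; r = 16 − 15 = 1
x=35: ŷ = 3 + 0.5·35 = 20.5; r = 20.4 − 20.5 = -0.1
x=40: ŷ = 3 + 0.5·40 = 23; r = 25.1 − 23 = 2.1
x=60: ŷ = 3 + 0.5·60 = 33; r = 30.6 − 33 = -2.4
x=65: ŷ = 3 + 0.5·65 = 35.5; r = 37 − 35.5 = 1.5
x=70: ŷ = 3 + 0.5·70 = 38; r = 39.3 − 38 = 1.3
x=75: ŷ = 3 + 0.5·75 = 40.5; r = 39.1 − 40.5 = -1.4
Largest |r| is 2.4 at x = 60, residual -2.4.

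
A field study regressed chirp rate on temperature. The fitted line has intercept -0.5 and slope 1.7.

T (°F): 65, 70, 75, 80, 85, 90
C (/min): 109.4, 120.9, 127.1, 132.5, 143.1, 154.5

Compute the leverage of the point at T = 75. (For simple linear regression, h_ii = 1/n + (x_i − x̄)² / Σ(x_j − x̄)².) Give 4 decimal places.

h = 0.1810

T̄ = (65 + 70 + 75 + 80 + 85 + 90)/6 = 77.5
Σ(T − T̄)² = 156.25 + 56.25 + 6.25 + 6.25 + 56.25 + 156.25 = 437.5
h = 1/6 + (-2.5)²/437.5 = 0.166667 + 0.0142857 = 0.1810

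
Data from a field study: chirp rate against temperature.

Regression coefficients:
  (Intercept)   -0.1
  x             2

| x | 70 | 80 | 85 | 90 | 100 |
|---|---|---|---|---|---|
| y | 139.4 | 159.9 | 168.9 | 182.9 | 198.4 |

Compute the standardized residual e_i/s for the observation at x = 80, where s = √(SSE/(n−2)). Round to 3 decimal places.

0.000

x=70: ŷ = -0.1 + 2·70 = 139.9; e = 139.4 − 139.9 = -0.5
x=80: ŷ = -0.1 + 2·80 = 159.9; e = 159.9 − 159.9 = 0
x=85: ŷ = -0.1 + 2·85 = 169.9; e = 168.9 − 169.9 = -1
x=90: ŷ = -0.1 + 2·90 = 179.9; e = 182.9 − 179.9 = 3
x=100: ŷ = -0.1 + 2·100 = 199.9; e = 198.4 − 199.9 = -1.5
SSE = 0.25 + 0 + 1 + 9 + 2.25 = 12.5
s = √(12.5/3) = 2.04124
e/s = 0 / 2.04124 = 0.000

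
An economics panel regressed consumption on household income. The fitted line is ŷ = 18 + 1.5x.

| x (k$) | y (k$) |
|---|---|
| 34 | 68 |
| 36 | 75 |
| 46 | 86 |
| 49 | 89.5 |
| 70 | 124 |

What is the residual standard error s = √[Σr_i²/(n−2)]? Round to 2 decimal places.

s = 2.31

x=34: ŷ = 18 + 1.5·34 = 69; r = 68 − 69 = -1
x=36: ŷ = 18 + 1.5·36 = 72; r = 75 − 72 = 3
x=46: ŷ = 18 + 1.5·46 = 87; r = 86 − 87 = -1
x=49: ŷ = 18 + 1.5·49 = 91.5; r = 89.5 − 91.5 = -2
x=70: ŷ = 18 + 1.5·70 = 123; r = 124 − 123 = 1
SSE = 1 + 9 + 1 + 4 + 1 = 16
s = √(16/3) = √5.33333 ≈ 2.31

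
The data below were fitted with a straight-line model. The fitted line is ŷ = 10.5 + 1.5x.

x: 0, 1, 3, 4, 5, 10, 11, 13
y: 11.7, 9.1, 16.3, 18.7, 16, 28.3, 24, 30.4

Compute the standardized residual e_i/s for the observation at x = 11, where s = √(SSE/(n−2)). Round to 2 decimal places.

x=0: ŷ = 10.5 + 1.5·0 = 10.5; e = 11.7 − 10.5 = 1.2
x=1: ŷ = 10.5 + 1.5·1 = 12; e = 9.1 − 12 = -2.9
x=3: ŷ = 10.5 + 1.5·3 = 15; e = 16.3 − 15 = 1.3
x=4: ŷ = 10.5 + 1.5·4 = 16.5; e = 18.7 − 16.5 = 2.2
x=5: ŷ = 10.5 + 1.5·5 = 18; e = 16 − 18 = -2
x=10: ŷ = 10.5 + 1.5·10 = 25.5; e = 28.3 − 25.5 = 2.8
x=11: ŷ = 10.5 + 1.5·11 = 27; e = 24 − 27 = -3
x=13: ŷ = 10.5 + 1.5·13 = 30; e = 30.4 − 30 = 0.4
SSE = 1.44 + 8.41 + 1.69 + 4.84 + 4 + 7.84 + 9 + 0.16 = 37.38
s = √(37.38/6) = 2.496
e/s = -3 / 2.496 = -1.20

-1.20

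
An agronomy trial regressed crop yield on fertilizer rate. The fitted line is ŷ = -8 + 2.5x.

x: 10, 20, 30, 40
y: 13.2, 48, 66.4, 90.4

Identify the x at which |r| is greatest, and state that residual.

x=10: ŷ = -8 + 2.5·10 = 17; r = 13.2 − 17 = -3.8
x=20: ŷ = -8 + 2.5·20 = 42; r = 48 − 42 = 6
x=30: ŷ = -8 + 2.5·30 = 67; r = 66.4 − 67 = -0.6
x=40: ŷ = -8 + 2.5·40 = 92; r = 90.4 − 92 = -1.6
Largest |r| is 6 at x = 20, residual 6.

x = 20, r = 6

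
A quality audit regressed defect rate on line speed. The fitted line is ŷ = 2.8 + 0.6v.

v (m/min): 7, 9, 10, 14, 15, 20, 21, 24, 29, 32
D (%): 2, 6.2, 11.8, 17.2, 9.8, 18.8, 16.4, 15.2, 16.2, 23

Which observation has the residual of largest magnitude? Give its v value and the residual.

v=7: ŷ = 2.8 + 0.6·7 = 7; e = 2 − 7 = -5
v=9: ŷ = 2.8 + 0.6·9 = 8.2; e = 6.2 − 8.2 = -2
v=10: ŷ = 2.8 + 0.6·10 = 8.8; e = 11.8 − 8.8 = 3
v=14: ŷ = 2.8 + 0.6·14 = 11.2; e = 17.2 − 11.2 = 6
v=15: ŷ = 2.8 + 0.6·15 = 11.8; e = 9.8 − 11.8 = -2
v=20: ŷ = 2.8 + 0.6·20 = 14.8; e = 18.8 − 14.8 = 4
v=21: ŷ = 2.8 + 0.6·21 = 15.4; e = 16.4 − 15.4 = 1
v=24: ŷ = 2.8 + 0.6·24 = 17.2; e = 15.2 − 17.2 = -2
v=29: ŷ = 2.8 + 0.6·29 = 20.2; e = 16.2 − 20.2 = -4
v=32: ŷ = 2.8 + 0.6·32 = 22; e = 23 − 22 = 1
Largest |e| is 6 at v = 14, residual 6.

v = 14, e = 6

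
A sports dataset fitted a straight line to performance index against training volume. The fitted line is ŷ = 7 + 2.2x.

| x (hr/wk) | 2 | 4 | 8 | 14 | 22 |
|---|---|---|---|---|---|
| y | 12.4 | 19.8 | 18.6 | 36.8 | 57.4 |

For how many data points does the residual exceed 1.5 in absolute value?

3

x=2: ŷ = 7 + 2.2·2 = 11.4; e = 12.4 − 11.4 = 1
x=4: ŷ = 7 + 2.2·4 = 15.8; e = 19.8 − 15.8 = 4
x=8: ŷ = 7 + 2.2·8 = 24.6; e = 18.6 − 24.6 = -6
x=14: ŷ = 7 + 2.2·14 = 37.8; e = 36.8 − 37.8 = -1
x=22: ŷ = 7 + 2.2·22 = 55.4; e = 57.4 − 55.4 = 2
|e| > 1.5: x=4 (|e|=4), x=8 (|e|=6), x=22 (|e|=2) → 3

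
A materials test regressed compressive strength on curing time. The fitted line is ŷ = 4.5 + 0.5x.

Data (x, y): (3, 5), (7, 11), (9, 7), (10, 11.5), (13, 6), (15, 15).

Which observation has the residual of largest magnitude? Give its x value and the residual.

x = 13, e = -5

x=3: ŷ = 4.5 + 0.5·3 = 6; e = 5 − 6 = -1
x=7: ŷ = 4.5 + 0.5·7 = 8; e = 11 − 8 = 3
x=9: ŷ = 4.5 + 0.5·9 = 9; e = 7 − 9 = -2
x=10: ŷ = 4.5 + 0.5·10 = 9.5; e = 11.5 − 9.5 = 2
x=13: ŷ = 4.5 + 0.5·13 = 11; e = 6 − 11 = -5
x=15: ŷ = 4.5 + 0.5·15 = 12; e = 15 − 12 = 3
Largest |e| is 5 at x = 13, residual -5.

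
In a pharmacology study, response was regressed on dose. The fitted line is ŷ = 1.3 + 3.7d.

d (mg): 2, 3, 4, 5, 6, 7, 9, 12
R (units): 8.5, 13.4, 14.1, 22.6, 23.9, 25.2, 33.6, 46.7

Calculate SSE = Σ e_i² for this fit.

SSE = 19.04

d=2: ŷ = 1.3 + 3.7·2 = 8.7; e = 8.5 − 8.7 = -0.2
d=3: ŷ = 1.3 + 3.7·3 = 12.4; e = 13.4 − 12.4 = 1
d=4: ŷ = 1.3 + 3.7·4 = 16.1; e = 14.1 − 16.1 = -2
d=5: ŷ = 1.3 + 3.7·5 = 19.8; e = 22.6 − 19.8 = 2.8
d=6: ŷ = 1.3 + 3.7·6 = 23.5; e = 23.9 − 23.5 = 0.4
d=7: ŷ = 1.3 + 3.7·7 = 27.2; e = 25.2 − 27.2 = -2
d=9: ŷ = 1.3 + 3.7·9 = 34.6; e = 33.6 − 34.6 = -1
d=12: ŷ = 1.3 + 3.7·12 = 45.7; e = 46.7 − 45.7 = 1
SSE = 0.04 + 1 + 4 + 7.84 + 0.16 + 4 + 1 + 1 = 19.04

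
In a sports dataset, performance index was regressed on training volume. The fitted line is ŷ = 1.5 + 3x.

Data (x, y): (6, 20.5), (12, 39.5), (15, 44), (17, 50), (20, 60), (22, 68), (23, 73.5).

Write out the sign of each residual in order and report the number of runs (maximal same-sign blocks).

3 runs

x=6: ŷ = 1.5 + 3·6 = 19.5; r = 20.5 − 19.5 = 1
x=12: ŷ = 1.5 + 3·12 = 37.5; r = 39.5 − 37.5 = 2
x=15: ŷ = 1.5 + 3·15 = 46.5; r = 44 − 46.5 = -2.5
x=17: ŷ = 1.5 + 3·17 = 52.5; r = 50 − 52.5 = -2.5
x=20: ŷ = 1.5 + 3·20 = 61.5; r = 60 − 61.5 = -1.5
x=22: ŷ = 1.5 + 3·22 = 67.5; r = 68 − 67.5 = 0.5
x=23: ŷ = 1.5 + 3·23 = 70.5; r = 73.5 − 70.5 = 3
Signs: + + − − − + +
Runs: +×2, −×3, +×2 → 3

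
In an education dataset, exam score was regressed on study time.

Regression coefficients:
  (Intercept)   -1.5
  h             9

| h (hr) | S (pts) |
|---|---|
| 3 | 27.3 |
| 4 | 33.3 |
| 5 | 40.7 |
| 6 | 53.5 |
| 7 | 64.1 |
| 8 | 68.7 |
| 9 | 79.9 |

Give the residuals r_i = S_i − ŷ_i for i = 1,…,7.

1.8, -1.2, -2.8, 1, 2.6, -1.8, 0.4

h=3: ŷ = -1.5 + 9·3 = 25.5; r = 27.3 − 25.5 = 1.8
h=4: ŷ = -1.5 + 9·4 = 34.5; r = 33.3 − 34.5 = -1.2
h=5: ŷ = -1.5 + 9·5 = 43.5; r = 40.7 − 43.5 = -2.8
h=6: ŷ = -1.5 + 9·6 = 52.5; r = 53.5 − 52.5 = 1
h=7: ŷ = -1.5 + 9·7 = 61.5; r = 64.1 − 61.5 = 2.6
h=8: ŷ = -1.5 + 9·8 = 70.5; r = 68.7 − 70.5 = -1.8
h=9: ŷ = -1.5 + 9·9 = 79.5; r = 79.9 − 79.5 = 0.4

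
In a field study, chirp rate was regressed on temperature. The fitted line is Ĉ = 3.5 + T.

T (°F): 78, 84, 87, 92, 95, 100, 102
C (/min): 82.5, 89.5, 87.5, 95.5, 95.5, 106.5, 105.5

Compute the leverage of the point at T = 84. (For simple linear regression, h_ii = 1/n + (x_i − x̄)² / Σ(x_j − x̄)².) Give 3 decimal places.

T̄ = (78 + 84 + 87 + 92 + 95 + 100 + 102)/7 = 91.1429
Σ(T − T̄)² = 172.735 + 51.0204 + 17.1633 + 0.734694 + 14.8776 + 78.449 + 117.878 = 452.857
h = 1/7 + (-7.14286)²/452.857 = 0.142857 + 0.112663 = 0.256

h = 0.256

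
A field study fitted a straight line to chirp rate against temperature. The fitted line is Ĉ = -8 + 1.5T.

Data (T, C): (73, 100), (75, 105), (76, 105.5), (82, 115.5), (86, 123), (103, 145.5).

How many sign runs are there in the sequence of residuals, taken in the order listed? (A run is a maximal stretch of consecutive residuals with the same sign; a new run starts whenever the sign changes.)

5 runs

T=73: Ĉ = -8 + 1.5·73 = 101.5; r = 100 − 101.5 = -1.5
T=75: Ĉ = -8 + 1.5·75 = 104.5; r = 105 − 104.5 = 0.5
T=76: Ĉ = -8 + 1.5·76 = 106; r = 105.5 − 106 = -0.5
T=82: Ĉ = -8 + 1.5·82 = 115; r = 115.5 − 115 = 0.5
T=86: Ĉ = -8 + 1.5·86 = 121; r = 123 − 121 = 2
T=103: Ĉ = -8 + 1.5·103 = 146.5; r = 145.5 − 146.5 = -1
Signs: − + − + + −
Runs: −×1, +×1, −×1, +×2, −×1 → 5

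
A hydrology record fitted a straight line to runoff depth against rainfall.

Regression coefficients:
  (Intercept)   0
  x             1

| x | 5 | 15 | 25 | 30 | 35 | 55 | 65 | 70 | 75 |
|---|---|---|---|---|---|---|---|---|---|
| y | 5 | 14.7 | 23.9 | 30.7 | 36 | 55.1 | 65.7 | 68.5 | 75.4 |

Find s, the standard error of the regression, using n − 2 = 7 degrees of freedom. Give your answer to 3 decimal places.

s = 0.902

x=5: ŷ = 5 = 5; e = 5 − 5 = 0
x=15: ŷ = 15 = 15; e = 14.7 − 15 = -0.3
x=25: ŷ = 25 = 25; e = 23.9 − 25 = -1.1
x=30: ŷ = 30 = 30; e = 30.7 − 30 = 0.7
x=35: ŷ = 35 = 35; e = 36 − 35 = 1
x=55: ŷ = 55 = 55; e = 55.1 − 55 = 0.1
x=65: ŷ = 65 = 65; e = 65.7 − 65 = 0.7
x=70: ŷ = 70 = 70; e = 68.5 − 70 = -1.5
x=75: ŷ = 75 = 75; e = 75.4 − 75 = 0.4
SSE = 0 + 0.09 + 1.21 + 0.49 + 1 + 0.01 + 0.49 + 2.25 + 0.16 = 5.7
s = √(5.7/7) = √0.814286 ≈ 0.902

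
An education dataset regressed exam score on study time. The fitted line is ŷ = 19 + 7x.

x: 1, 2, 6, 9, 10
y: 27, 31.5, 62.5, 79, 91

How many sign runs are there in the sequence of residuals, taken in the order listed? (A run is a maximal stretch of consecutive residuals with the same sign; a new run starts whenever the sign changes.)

5 runs

x=1: ŷ = 19 + 7·1 = 26; e = 27 − 26 = 1
x=2: ŷ = 19 + 7·2 = 33; e = 31.5 − 33 = -1.5
x=6: ŷ = 19 + 7·6 = 61; e = 62.5 − 61 = 1.5
x=9: ŷ = 19 + 7·9 = 82; e = 79 − 82 = -3
x=10: ŷ = 19 + 7·10 = 89; e = 91 − 89 = 2
Signs: + − + − +
Runs: +×1, −×1, +×1, −×1, +×1 → 5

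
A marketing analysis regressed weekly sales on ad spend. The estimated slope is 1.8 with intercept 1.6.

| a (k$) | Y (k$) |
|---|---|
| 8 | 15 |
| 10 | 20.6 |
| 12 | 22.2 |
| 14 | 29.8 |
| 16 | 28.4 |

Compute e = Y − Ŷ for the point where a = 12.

e = -1

Ŷ = 1.6 + 1.8·12 = 23.2
e = 22.2 − 23.2 = -1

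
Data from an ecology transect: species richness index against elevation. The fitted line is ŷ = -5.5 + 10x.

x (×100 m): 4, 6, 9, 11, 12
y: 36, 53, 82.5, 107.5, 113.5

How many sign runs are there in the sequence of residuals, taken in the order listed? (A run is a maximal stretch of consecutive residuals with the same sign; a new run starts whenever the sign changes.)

4 runs

x=4: ŷ = -5.5 + 10·4 = 34.5; e = 36 − 34.5 = 1.5
x=6: ŷ = -5.5 + 10·6 = 54.5; e = 53 − 54.5 = -1.5
x=9: ŷ = -5.5 + 10·9 = 84.5; e = 82.5 − 84.5 = -2
x=11: ŷ = -5.5 + 10·11 = 104.5; e = 107.5 − 104.5 = 3
x=12: ŷ = -5.5 + 10·12 = 114.5; e = 113.5 − 114.5 = -1
Signs: + − − + −
Runs: +×1, −×2, +×1, −×1 → 4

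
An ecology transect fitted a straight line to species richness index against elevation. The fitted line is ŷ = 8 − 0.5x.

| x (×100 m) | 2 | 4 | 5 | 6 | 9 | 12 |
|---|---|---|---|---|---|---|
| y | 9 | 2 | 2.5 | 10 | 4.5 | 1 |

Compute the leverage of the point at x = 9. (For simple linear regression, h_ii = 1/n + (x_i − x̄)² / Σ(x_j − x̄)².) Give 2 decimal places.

h = 0.28

x̄ = (2 + 4 + 5 + 6 + 9 + 12)/6 = 6.33333
Σ(x − x̄)² = 18.7778 + 5.44444 + 1.77778 + 0.111111 + 7.11111 + 32.1111 = 65.3333
h = 1/6 + (2.66667)²/65.3333 = 0.166667 + 0.108844 = 0.28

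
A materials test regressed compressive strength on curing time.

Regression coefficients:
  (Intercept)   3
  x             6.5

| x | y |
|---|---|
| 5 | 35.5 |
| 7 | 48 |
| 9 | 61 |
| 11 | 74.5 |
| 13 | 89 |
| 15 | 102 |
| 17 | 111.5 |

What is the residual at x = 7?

ŷ = 3 + 6.5·7 = 48.5
e = 48 − 48.5 = -0.5

e = -0.5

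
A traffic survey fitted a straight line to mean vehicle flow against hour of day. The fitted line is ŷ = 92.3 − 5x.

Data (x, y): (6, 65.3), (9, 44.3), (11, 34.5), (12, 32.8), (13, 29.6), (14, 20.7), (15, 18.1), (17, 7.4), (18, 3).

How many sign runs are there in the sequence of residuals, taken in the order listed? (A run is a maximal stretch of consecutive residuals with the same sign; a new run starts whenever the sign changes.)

x=6: ŷ = 92.3 − 5·6 = 62.3; e = 65.3 − 62.3 = 3
x=9: ŷ = 92.3 − 5·9 = 47.3; e = 44.3 − 47.3 = -3
x=11: ŷ = 92.3 − 5·11 = 37.3; e = 34.5 − 37.3 = -2.8
x=12: ŷ = 92.3 − 5·12 = 32.3; e = 32.8 − 32.3 = 0.5
x=13: ŷ = 92.3 − 5·13 = 27.3; e = 29.6 − 27.3 = 2.3
x=14: ŷ = 92.3 − 5·14 = 22.3; e = 20.7 − 22.3 = -1.6
x=15: ŷ = 92.3 − 5·15 = 17.3; e = 18.1 − 17.3 = 0.8
x=17: ŷ = 92.3 − 5·17 = 7.3; e = 7.4 − 7.3 = 0.1
x=18: ŷ = 92.3 − 5·18 = 2.3; e = 3 − 2.3 = 0.7
Signs: + − − + + − + + +
Runs: +×1, −×2, +×2, −×1, +×3 → 5

5 runs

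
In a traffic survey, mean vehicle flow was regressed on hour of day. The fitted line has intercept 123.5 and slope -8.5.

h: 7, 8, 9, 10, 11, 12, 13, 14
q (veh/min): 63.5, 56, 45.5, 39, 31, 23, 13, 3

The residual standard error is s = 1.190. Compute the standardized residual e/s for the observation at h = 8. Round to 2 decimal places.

ŷ = 123.5 − 8.5·8 = 55.5
e = 56 − 55.5 = 0.5
e/s = 0.5 / 1.190 = 0.42

0.42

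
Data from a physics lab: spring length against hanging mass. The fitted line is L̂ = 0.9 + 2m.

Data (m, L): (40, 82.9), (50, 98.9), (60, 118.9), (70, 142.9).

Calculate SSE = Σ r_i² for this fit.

SSE = 16

m=40: L̂ = 0.9 + 2·40 = 80.9; r = 82.9 − 80.9 = 2
m=50: L̂ = 0.9 + 2·50 = 100.9; r = 98.9 − 100.9 = -2
m=60: L̂ = 0.9 + 2·60 = 120.9; r = 118.9 − 120.9 = -2
m=70: L̂ = 0.9 + 2·70 = 140.9; r = 142.9 − 140.9 = 2
SSE = 4 + 4 + 4 + 4 = 16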